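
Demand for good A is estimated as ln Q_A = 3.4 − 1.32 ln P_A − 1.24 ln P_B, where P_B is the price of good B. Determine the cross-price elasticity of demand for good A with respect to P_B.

-1.24

In a log-linear (constant-elasticity) demand function, the coefficient on ln P_B is the cross-price elasticity.
ε = -1.24. Negative, so good A and good B are complements.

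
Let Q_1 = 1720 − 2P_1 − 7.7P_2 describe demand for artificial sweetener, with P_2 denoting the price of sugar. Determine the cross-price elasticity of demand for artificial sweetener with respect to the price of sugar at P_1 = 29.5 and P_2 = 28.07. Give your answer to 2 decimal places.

-0.15

At P_1 = 29.5 and P_2 = 28.07: Q_1 = 1444.861.
∂Q_1/∂P_2 = -7.7.
ε = (∂Q_1/∂P_2)(P_2/Q_1) = -7.7 × (28.07/1444.861) ≈ -0.15.
Since ε < 0, artificial sweetener and sugar are complements.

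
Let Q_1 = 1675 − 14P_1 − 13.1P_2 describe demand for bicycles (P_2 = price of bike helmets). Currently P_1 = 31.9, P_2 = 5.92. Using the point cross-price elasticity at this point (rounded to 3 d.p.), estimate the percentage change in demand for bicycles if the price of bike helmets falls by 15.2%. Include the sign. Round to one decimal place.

At P_1 = 31.9, P_2 = 5.92: Q_1 = 1150.848.
∂Q_1/∂P_2 = -13.1.
ε = (∂Q_1/∂P_2)(P_2/Q_1) = -13.1000 × 5.92/1150.848 ≈ -0.067.
%ΔQ_1 ≈ ε × %ΔP_2 = -0.067 × (-15.2%) = 1.0%.

1.0%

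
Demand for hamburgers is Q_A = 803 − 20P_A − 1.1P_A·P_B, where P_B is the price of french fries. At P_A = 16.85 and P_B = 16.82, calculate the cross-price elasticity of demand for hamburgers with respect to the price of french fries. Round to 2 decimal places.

-2.02

At P_A = 16.85 and P_B = 16.82: Q_A = 154.241.
∂Q_A/∂P_B = -1.1P_A = -1.1(16.85) = -18.5350.
ε = (∂Q_A/∂P_B)(P_B/Q_A) = -18.5350 × (16.82/154.241) ≈ -2.02.
ε < 0: complements.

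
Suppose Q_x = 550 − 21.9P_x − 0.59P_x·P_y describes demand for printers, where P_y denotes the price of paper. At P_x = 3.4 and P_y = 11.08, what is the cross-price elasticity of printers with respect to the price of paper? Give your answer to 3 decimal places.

At P_x = 3.4 and P_y = 11.08: Q_x = 453.314.
∂Q_x/∂P_y = -0.59P_x = -0.59(3.4) = -2.0060.
ε = (∂Q_x/∂P_y)(P_y/Q_x) = -2.0060 × (11.08/453.314) ≈ -0.049.

-0.049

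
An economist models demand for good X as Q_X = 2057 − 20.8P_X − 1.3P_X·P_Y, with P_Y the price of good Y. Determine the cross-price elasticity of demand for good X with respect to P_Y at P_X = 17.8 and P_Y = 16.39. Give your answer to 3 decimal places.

At P_X = 17.8 and P_Y = 16.39: Q_X = 1307.495.
∂Q_X/∂P_Y = -1.3P_X = -1.3(17.8) = -23.1400.
ε = (∂Q_X/∂P_Y)(P_Y/Q_X) = -23.1400 × (16.39/1307.495) ≈ -0.290.
ε < 0: complements.

-0.290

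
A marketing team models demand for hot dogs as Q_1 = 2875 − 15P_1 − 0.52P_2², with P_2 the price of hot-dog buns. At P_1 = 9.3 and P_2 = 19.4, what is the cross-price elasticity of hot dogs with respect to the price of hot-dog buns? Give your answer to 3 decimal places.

-0.154

At P_1 = 9.3 and P_2 = 19.4: Q_1 = 2539.793.
∂Q_1/∂P_2 = -1.04P_2 = -1.04(19.4) = -20.1760.
ε = (∂Q_1/∂P_2)(P_2/Q_1) = -20.1760 × (19.4/2539.793) ≈ -0.154.
ε < 0: complements.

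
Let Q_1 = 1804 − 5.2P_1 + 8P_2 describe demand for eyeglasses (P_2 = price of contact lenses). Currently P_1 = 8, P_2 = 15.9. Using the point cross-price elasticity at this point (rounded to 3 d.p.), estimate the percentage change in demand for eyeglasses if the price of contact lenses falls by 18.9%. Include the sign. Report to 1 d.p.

At P_1 = 8, P_2 = 15.9: Q_1 = 1889.6.
∂Q_1/∂P_2 = 8.
ε = (∂Q_1/∂P_2)(P_2/Q_1) = 8.0000 × 15.9/1889.6 ≈ 0.067.
%ΔQ_1 ≈ ε × %ΔP_2 = 0.067 × (-18.9%) = -1.3%.

-1.3%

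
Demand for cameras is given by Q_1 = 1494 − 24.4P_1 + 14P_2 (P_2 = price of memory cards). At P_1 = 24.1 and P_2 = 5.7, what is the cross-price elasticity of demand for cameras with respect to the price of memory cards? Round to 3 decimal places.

0.081

At P_1 = 24.1 and P_2 = 5.7: Q_1 = 985.76.
∂Q_1/∂P_2 = 14.
ε = (∂Q_1/∂P_2)(P_2/Q_1) = 14 × (5.7/985.76) ≈ 0.081.
Since ε > 0, cameras and memory cards are substitutes.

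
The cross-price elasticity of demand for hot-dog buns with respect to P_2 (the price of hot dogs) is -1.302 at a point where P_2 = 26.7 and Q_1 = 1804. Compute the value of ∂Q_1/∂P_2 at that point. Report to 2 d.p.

ε = (∂Q_1/∂P_2)·(P_2/Q_1) ⇒ ∂Q_1/∂P_2 = ε·Q_1/P_2 = -1.302 × 1804/26.7 ≈ -87.97.

-87.97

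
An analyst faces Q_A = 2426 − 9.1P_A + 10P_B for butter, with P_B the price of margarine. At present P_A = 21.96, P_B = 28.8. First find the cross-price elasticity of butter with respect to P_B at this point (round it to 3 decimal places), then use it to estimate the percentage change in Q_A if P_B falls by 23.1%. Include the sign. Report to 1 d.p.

-2.7%

At P_A = 21.96, P_B = 28.8: Q_A = 2514.164.
∂Q_A/∂P_B = 10.
ε = (∂Q_A/∂P_B)(P_B/Q_A) = 10.0000 × 28.8/2514.164 ≈ 0.115.
%ΔQ_A ≈ ε × %ΔP_B = 0.115 × (-23.1%) = -2.7%.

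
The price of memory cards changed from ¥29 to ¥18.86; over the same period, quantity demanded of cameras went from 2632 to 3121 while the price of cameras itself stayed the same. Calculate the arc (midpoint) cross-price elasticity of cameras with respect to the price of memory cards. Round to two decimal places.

-0.40

ΔQ_A = 3121 − 2632 = 489; ΔP_B = 18.86 − 29 = -10.14.
Midpoints: Q̄_A = 2876.5, P̄_B = 23.93.
ε = (ΔQ_A/Q̄_A)/(ΔP_B/P̄_B) = (489/2876.5)/(-10.14/23.93) ≈ -0.40.
ε < 0: cameras and memory cards are complements.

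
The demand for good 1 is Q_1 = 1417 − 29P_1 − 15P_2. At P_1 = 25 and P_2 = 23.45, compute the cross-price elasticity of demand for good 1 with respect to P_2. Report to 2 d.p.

At P_1 = 25 and P_2 = 23.45: Q_1 = 340.25.
∂Q_1/∂P_2 = -15.
ε = (∂Q_1/∂P_2)(P_2/Q_1) = -15 × (23.45/340.25) ≈ -1.03.
Since ε < 0, good 1 and good 2 are complements.

-1.03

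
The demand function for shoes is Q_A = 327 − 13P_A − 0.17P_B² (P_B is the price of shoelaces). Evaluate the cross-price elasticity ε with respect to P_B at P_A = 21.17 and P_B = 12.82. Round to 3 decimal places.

-2.343

At P_A = 21.17 and P_B = 12.82: Q_A = 23.850.
∂Q_A/∂P_B = -0.34P_B = -0.34(12.82) = -4.3588.
ε = (∂Q_A/∂P_B)(P_B/Q_A) = -4.3588 × (12.82/23.850) ≈ -2.343.
ε < 0: complements.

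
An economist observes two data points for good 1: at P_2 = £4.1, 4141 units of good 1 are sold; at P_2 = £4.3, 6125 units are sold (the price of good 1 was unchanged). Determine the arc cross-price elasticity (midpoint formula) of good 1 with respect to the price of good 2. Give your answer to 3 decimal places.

ΔQ_1 = 6125 − 4141 = 1984; ΔP_2 = 4.3 − 4.1 = 0.2.
Midpoints: Q̄_1 = 5133.0, P̄_2 = 4.20.
ε = (ΔQ_1/Q̄_1)/(ΔP_2/P̄_2) = (1984/5133.0)/(0.2/4.20) ≈ 8.117.

8.117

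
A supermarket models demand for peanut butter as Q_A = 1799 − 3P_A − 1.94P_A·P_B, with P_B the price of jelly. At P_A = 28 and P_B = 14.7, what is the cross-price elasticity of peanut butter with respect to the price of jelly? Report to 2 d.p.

At P_A = 28 and P_B = 14.7: Q_A = 916.496.
∂Q_A/∂P_B = -1.94P_A = -1.94(28) = -54.3200.
ε = (∂Q_A/∂P_B)(P_B/Q_A) = -54.3200 × (14.7/916.496) ≈ -0.87.

-0.87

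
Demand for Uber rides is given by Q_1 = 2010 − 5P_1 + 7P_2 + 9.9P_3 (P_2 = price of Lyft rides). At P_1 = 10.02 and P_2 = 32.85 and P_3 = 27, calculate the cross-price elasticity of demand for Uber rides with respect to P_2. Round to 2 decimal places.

At P_1 = 10.02 and P_2 = 32.85 and P_3 = 27: Q_1 = 2457.15.
∂Q_1/∂P_2 = 7.
ε = (∂Q_1/∂P_2)(P_2/Q_1) = 7 × (32.85/2457.15) ≈ 0.09.

0.09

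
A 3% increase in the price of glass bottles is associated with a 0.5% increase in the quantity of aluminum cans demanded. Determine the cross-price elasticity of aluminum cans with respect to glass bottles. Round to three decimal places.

0.167

ε = (%ΔQ of aluminum cans) / (%ΔP of glass bottles) = (0.5%) / (3%) ≈ 0.167.
Positive cross-price elasticity: substitutes.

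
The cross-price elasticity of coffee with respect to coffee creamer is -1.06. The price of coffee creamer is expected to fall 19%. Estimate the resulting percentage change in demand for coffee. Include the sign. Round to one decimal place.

%ΔQ ≈ ε × %ΔP of coffee creamer = -1.06 × (-19%) = 20.1%.

20.1%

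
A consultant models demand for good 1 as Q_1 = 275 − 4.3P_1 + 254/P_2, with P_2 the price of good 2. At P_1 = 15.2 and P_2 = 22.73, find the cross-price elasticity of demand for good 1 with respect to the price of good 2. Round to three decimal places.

At P_1 = 15.2 and P_2 = 22.73: Q_1 = 220.815.
∂Q_1/∂P_2 = −254/P_2² = -0.4916.
ε = (∂Q_1/∂P_2)(P_2/Q_1) = -0.4916 × (22.73/220.815) ≈ -0.051.

-0.051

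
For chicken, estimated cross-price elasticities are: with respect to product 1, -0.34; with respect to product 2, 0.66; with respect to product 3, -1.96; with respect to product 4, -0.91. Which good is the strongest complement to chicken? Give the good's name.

product 3

Complements have ε < 0. The most negative value is -1.96 (product 3).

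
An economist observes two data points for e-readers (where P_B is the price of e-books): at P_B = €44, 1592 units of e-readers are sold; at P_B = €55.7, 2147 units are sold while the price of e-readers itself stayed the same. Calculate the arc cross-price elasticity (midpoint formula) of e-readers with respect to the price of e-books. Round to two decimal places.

ΔQ_A = 2147 − 1592 = 555; ΔP_B = 55.7 − 44 = 11.7.
Midpoints: Q̄_A = 1869.5, P̄_B = 49.85.
ε = (ΔQ_A/Q̄_A)/(ΔP_B/P̄_B) = (555/1869.5)/(11.7/49.85) ≈ 1.26.
ε > 0: e-readers and e-books are substitutes.

1.26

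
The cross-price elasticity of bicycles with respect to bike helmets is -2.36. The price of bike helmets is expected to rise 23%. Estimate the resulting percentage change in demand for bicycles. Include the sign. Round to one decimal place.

%ΔQ ≈ ε × %ΔP of bike helmets = -2.36 × (23%) = -54.3%.

-54.3%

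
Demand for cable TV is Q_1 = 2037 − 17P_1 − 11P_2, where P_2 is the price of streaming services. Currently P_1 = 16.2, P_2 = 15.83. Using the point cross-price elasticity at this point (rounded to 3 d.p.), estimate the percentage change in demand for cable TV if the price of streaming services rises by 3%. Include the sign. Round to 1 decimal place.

-0.3%

At P_1 = 16.2, P_2 = 15.83: Q_1 = 1587.47.
∂Q_1/∂P_2 = -11.
ε = (∂Q_1/∂P_2)(P_2/Q_1) = -11.0000 × 15.83/1587.47 ≈ -0.110.
%ΔQ_1 ≈ ε × %ΔP_2 = -0.110 × (3%) = -0.3%.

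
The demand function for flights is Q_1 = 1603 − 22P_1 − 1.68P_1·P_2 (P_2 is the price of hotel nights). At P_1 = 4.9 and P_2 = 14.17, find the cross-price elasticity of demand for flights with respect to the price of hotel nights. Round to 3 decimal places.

-0.085

At P_1 = 4.9 and P_2 = 14.17: Q_1 = 1378.553.
∂Q_1/∂P_2 = -1.68P_1 = -1.68(4.9) = -8.2320.
ε = (∂Q_1/∂P_2)(P_2/Q_1) = -8.2320 × (14.17/1378.553) ≈ -0.085.
ε < 0: complements.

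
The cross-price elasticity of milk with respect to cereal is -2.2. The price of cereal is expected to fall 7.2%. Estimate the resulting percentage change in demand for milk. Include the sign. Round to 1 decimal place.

%ΔQ ≈ ε × %ΔP of cereal = -2.2 × (-7.2%) = 15.8%.
Demand for milk rises by about 15.8%.

15.8%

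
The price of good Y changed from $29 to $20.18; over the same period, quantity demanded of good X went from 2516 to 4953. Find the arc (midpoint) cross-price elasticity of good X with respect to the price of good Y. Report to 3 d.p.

ΔQ_X = 4953 − 2516 = 2437; ΔP_Y = 20.18 − 29 = -8.82.
Midpoints: Q̄_X = 3734.5, P̄_Y = 24.59.
ε = (ΔQ_X/Q̄_X)/(ΔP_Y/P̄_Y) = (2437/3734.5)/(-8.82/24.59) ≈ -1.819.

-1.819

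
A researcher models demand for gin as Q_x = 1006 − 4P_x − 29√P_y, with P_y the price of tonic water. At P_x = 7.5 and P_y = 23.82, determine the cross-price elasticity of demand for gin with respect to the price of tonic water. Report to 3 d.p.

-0.085

At P_x = 7.5 and P_y = 23.82: Q_x = 834.463.
∂Q_x/∂P_y = -29/(2√P_y) = -29/(2√23.82) = -2.9710.
ε = (∂Q_x/∂P_y)(P_y/Q_x) = -2.9710 × (23.82/834.463) ≈ -0.085.
ε < 0: complements.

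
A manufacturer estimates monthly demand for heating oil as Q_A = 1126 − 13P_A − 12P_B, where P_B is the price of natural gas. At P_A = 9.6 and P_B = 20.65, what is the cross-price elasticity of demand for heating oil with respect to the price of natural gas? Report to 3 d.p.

At P_A = 9.6 and P_B = 20.65: Q_A = 753.4.
∂Q_A/∂P_B = -12.
ε = (∂Q_A/∂P_B)(P_B/Q_A) = -12 × (20.65/753.4) ≈ -0.329.
Since ε < 0, heating oil and natural gas are complements.

-0.329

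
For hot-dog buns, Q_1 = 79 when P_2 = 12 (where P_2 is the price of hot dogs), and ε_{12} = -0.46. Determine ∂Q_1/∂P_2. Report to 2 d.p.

-3.03

ε = (∂Q_1/∂P_2)·(P_2/Q_1) ⇒ ∂Q_1/∂P_2 = ε·Q_1/P_2 = -0.46 × 79/12 ≈ -3.03.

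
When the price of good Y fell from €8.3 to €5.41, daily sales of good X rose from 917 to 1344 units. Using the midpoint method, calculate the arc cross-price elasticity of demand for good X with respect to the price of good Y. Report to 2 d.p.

ΔQ_X = 1344 − 917 = 427; ΔP_Y = 5.41 − 8.3 = -2.89.
Midpoints: Q̄_X = 1130.5, P̄_Y = 6.86.
ε = (ΔQ_X/Q̄_X)/(ΔP_Y/P̄_Y) = (427/1130.5)/(-2.89/6.86) ≈ -0.90.
ε < 0: good X and good Y are complements.

-0.90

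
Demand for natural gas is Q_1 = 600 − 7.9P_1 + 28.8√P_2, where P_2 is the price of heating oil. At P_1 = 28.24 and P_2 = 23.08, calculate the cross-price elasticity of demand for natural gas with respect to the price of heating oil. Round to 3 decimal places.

0.134

At P_1 = 28.24 and P_2 = 23.08: Q_1 = 515.264.
∂Q_1/∂P_2 = 28.8/(2√P_2) = 28.8/(2√23.08) = 2.9974.
ε = (∂Q_1/∂P_2)(P_2/Q_1) = 2.9974 × (23.08/515.264) ≈ 0.134.
ε > 0: substitutes.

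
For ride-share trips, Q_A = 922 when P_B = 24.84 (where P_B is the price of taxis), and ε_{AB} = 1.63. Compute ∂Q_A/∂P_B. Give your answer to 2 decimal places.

60.50

ε = (∂Q_A/∂P_B)·(P_B/Q_A) ⇒ ∂Q_A/∂P_B = ε·Q_A/P_B = 1.63 × 922/24.84 ≈ 60.50.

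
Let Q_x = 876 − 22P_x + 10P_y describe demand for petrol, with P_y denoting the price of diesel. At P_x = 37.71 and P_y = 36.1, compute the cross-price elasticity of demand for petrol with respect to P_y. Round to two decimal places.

At P_x = 37.71 and P_y = 36.1: Q_x = 407.38.
∂Q_x/∂P_y = 10.
ε = (∂Q_x/∂P_y)(P_y/Q_x) = 10 × (36.1/407.38) ≈ 0.89.
Since ε > 0, petrol and diesel are substitutes.

0.89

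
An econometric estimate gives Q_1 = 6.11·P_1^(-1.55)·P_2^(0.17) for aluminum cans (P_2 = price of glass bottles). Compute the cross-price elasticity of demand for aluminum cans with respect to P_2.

0.17

In a log-linear (constant-elasticity) demand function, the coefficient on the exponent of P_2 is the cross-price elasticity.
ε = 0.17. Positive, so aluminum cans and glass bottles are substitutes.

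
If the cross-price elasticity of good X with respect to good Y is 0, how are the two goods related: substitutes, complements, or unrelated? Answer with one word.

unrelated

ε = 0: demand for good X does not respond to good Y's price; the goods are unrelated.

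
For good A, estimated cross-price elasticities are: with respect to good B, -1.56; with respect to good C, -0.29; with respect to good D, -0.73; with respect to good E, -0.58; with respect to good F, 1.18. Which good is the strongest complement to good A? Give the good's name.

Complements have ε < 0. The most negative value is -1.56 (good B).

good B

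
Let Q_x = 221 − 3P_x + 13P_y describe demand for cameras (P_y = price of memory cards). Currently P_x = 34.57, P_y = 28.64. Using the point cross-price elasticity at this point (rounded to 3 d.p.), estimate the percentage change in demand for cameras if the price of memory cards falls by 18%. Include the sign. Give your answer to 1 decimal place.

At P_x = 34.57, P_y = 28.64: Q_x = 489.61.
∂Q_x/∂P_y = 13.
ε = (∂Q_x/∂P_y)(P_y/Q_x) = 13.0000 × 28.64/489.61 ≈ 0.760.
%ΔQ_x ≈ ε × %ΔP_y = 0.760 × (-18%) = -13.7%.

-13.7%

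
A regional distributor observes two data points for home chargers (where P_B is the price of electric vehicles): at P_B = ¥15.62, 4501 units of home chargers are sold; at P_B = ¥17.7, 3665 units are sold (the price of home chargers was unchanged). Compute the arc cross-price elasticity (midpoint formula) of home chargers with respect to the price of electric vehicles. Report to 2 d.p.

-1.64

ΔQ_A = 3665 − 4501 = -836; ΔP_B = 17.7 − 15.62 = 2.08.
Midpoints: Q̄_A = 4083.0, P̄_B = 16.66.
ε = (ΔQ_A/Q̄_A)/(ΔP_B/P̄_B) = (-836/4083.0)/(2.08/16.66) ≈ -1.64.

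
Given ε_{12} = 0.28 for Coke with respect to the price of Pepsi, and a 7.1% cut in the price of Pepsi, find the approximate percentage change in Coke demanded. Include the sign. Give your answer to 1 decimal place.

%ΔQ ≈ ε × %ΔP of Pepsi = 0.28 × (-7.1%) = -2.0%.
Demand for Coke falls by about 2.0%.

-2.0%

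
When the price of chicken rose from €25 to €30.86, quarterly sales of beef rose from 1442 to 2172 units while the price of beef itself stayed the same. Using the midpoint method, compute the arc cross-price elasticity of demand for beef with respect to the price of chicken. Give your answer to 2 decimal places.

1.93

ΔQ_A = 2172 − 1442 = 730; ΔP_B = 30.86 − 25 = 5.86.
Midpoints: Q̄_A = 1807.0, P̄_B = 27.93.
ε = (ΔQ_A/Q̄_A)/(ΔP_B/P̄_B) = (730/1807.0)/(5.86/27.93) ≈ 1.93.
ε > 0: beef and chicken are substitutes.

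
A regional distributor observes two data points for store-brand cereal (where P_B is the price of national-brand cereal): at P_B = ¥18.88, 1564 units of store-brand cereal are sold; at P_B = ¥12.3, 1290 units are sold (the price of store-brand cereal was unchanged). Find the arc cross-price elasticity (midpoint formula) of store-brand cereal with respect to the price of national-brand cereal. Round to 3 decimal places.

0.455

ΔQ_A = 1290 − 1564 = -274; ΔP_B = 12.3 − 18.88 = -6.58.
Midpoints: Q̄_A = 1427.0, P̄_B = 15.59.
ε = (ΔQ_A/Q̄_A)/(ΔP_B/P̄_B) = (-274/1427.0)/(-6.58/15.59) ≈ 0.455.
ε > 0: store-brand cereal and national-brand cereal are substitutes.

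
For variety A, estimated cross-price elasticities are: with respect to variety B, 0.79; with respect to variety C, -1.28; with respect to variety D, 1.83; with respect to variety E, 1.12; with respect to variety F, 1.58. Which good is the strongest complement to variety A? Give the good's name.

Complements have ε < 0. The most negative value is -1.28 (variety C).

variety C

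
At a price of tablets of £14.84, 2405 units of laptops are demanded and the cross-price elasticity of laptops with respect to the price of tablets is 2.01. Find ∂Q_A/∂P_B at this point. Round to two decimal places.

325.74

ε = (∂Q_A/∂P_B)·(P_B/Q_A) ⇒ ∂Q_A/∂P_B = ε·Q_A/P_B = 2.01 × 2405/14.84 ≈ 325.74.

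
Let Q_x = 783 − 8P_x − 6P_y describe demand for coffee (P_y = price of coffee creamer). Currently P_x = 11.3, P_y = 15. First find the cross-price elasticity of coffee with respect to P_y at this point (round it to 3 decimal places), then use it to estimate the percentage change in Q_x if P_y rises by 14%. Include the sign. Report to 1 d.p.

-2.1%

At P_x = 11.3, P_y = 15: Q_x = 602.6.
∂Q_x/∂P_y = -6.
ε = (∂Q_x/∂P_y)(P_y/Q_x) = -6.0000 × 15/602.6 ≈ -0.149.
%ΔQ_x ≈ ε × %ΔP_y = -0.149 × (14%) = -2.1%.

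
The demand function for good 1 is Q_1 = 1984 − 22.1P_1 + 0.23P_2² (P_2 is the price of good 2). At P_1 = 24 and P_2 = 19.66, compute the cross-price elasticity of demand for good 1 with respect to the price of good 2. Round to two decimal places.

At P_1 = 24 and P_2 = 19.66: Q_1 = 1542.499.
∂Q_1/∂P_2 = 0.46P_2 = 0.46(19.66) = 9.0436.
ε = (∂Q_1/∂P_2)(P_2/Q_1) = 9.0436 × (19.66/1542.499) ≈ 0.12.

0.12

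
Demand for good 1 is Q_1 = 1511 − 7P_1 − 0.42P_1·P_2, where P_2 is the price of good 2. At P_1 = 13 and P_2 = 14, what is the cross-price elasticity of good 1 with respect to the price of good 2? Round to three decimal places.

At P_1 = 13 and P_2 = 14: Q_1 = 1343.56.
∂Q_1/∂P_2 = -0.42P_1 = -0.42(13) = -5.4600.
ε = (∂Q_1/∂P_2)(P_2/Q_1) = -5.4600 × (14/1343.56) ≈ -0.057.
ε < 0: complements.

-0.057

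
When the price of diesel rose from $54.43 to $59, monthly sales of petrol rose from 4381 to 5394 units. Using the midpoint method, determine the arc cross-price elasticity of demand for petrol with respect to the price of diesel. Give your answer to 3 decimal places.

2.572

ΔQ_A = 5394 − 4381 = 1013; ΔP_B = 59 − 54.43 = 4.57.
Midpoints: Q̄_A = 4887.5, P̄_B = 56.72.
ε = (ΔQ_A/Q̄_A)/(ΔP_B/P̄_B) = (1013/4887.5)/(4.57/56.72) ≈ 2.572.
ε > 0: petrol and diesel are substitutes.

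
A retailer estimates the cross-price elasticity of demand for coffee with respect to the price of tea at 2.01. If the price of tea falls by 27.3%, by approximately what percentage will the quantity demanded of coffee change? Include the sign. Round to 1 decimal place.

-54.9%

%ΔQ ≈ ε × %ΔP of tea = 2.01 × (-27.3%) = -54.9%.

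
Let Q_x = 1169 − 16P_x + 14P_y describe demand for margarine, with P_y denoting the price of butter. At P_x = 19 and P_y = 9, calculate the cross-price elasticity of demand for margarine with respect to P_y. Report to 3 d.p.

At P_x = 19 and P_y = 9: Q_x = 991.
∂Q_x/∂P_y = 14.
ε = (∂Q_x/∂P_y)(P_y/Q_x) = 14 × (9/991) ≈ 0.127.
Since ε > 0, margarine and butter are substitutes.

0.127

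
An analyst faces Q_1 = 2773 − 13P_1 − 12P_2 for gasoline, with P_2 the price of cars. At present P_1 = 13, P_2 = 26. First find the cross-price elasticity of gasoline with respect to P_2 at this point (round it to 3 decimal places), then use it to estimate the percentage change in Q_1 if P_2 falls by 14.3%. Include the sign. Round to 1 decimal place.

1.9%

At P_1 = 13, P_2 = 26: Q_1 = 2292.
∂Q_1/∂P_2 = -12.
ε = (∂Q_1/∂P_2)(P_2/Q_1) = -12.0000 × 26/2292 ≈ -0.136.
%ΔQ_1 ≈ ε × %ΔP_2 = -0.136 × (-14.3%) = 1.9%.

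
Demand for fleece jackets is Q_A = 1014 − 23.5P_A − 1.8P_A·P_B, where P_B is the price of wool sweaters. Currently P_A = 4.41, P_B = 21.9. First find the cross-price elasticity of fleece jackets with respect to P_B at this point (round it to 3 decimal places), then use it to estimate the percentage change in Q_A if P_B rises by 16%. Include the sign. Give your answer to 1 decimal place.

At P_A = 4.41, P_B = 21.9: Q_A = 736.523.
∂Q_A/∂P_B = -1.8P_A = -7.9380.
ε = (∂Q_A/∂P_B)(P_B/Q_A) = -7.9380 × 21.9/736.523 ≈ -0.236.
%ΔQ_A ≈ ε × %ΔP_B = -0.236 × (16%) = -3.8%.

-3.8%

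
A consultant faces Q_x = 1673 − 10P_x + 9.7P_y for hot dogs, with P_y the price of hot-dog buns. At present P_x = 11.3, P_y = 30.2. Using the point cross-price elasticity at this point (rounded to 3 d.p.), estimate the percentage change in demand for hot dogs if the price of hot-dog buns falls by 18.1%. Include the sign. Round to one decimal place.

-2.9%

At P_x = 11.3, P_y = 30.2: Q_x = 1852.94.
∂Q_x/∂P_y = 9.7.
ε = (∂Q_x/∂P_y)(P_y/Q_x) = 9.7000 × 30.2/1852.94 ≈ 0.158.
%ΔQ_x ≈ ε × %ΔP_y = 0.158 × (-18.1%) = -2.9%.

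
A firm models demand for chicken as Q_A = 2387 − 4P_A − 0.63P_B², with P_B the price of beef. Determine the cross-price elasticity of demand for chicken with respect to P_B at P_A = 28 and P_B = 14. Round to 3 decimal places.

At P_A = 28 and P_B = 14: Q_A = 2151.52.
∂Q_A/∂P_B = -1.26P_B = -1.26(14) = -17.6400.
ε = (∂Q_A/∂P_B)(P_B/Q_A) = -17.6400 × (14/2151.52) ≈ -0.115.
ε < 0: complements.

-0.115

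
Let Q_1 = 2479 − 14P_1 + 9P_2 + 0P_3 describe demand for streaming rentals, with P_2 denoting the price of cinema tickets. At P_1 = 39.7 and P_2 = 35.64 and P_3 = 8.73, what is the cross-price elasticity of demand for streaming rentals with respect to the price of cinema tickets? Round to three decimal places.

0.143

At P_1 = 39.7 and P_2 = 35.64 and P_3 = 8.73: Q_1 = 2243.96.
∂Q_1/∂P_2 = 9.
ε = (∂Q_1/∂P_2)(P_2/Q_1) = 9 × (35.64/2243.96) ≈ 0.143.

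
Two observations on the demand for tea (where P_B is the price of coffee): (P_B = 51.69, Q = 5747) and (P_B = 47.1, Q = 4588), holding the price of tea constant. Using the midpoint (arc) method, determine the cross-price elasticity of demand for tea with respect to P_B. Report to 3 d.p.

ΔQ_A = 4588 − 5747 = -1159; ΔP_B = 47.1 − 51.69 = -4.59.
Midpoints: Q̄_A = 5167.5, P̄_B = 49.39.
ε = (ΔQ_A/Q̄_A)/(ΔP_B/P̄_B) = (-1159/5167.5)/(-4.59/49.39) ≈ 2.414.

2.414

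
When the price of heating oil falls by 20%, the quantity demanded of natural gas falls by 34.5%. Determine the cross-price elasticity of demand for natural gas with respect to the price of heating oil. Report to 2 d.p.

1.73

ε = (%ΔQ of natural gas) / (%ΔP of heating oil) = (-34.5%) / (-20%) ≈ 1.73.
Positive cross-price elasticity: substitutes.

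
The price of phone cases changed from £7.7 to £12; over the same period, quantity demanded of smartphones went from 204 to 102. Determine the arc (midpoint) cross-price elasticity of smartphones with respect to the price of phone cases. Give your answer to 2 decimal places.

-1.53

ΔQ_A = 102 − 204 = -102; ΔP_B = 12 − 7.7 = 4.3.
Midpoints: Q̄_A = 153.0, P̄_B = 9.85.
ε = (ΔQ_A/Q̄_A)/(ΔP_B/P̄_B) = (-102/153.0)/(4.3/9.85) ≈ -1.53.
ε < 0: smartphones and phone cases are complements.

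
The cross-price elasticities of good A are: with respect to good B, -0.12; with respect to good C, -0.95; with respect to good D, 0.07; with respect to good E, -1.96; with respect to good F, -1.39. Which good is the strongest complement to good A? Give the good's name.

good E

Complements have ε < 0. The most negative value is -1.96 (good E).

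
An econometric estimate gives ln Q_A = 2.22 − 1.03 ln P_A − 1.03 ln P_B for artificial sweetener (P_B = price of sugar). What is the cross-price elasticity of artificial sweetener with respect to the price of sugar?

In a log-linear (constant-elasticity) demand function, the coefficient on ln P_B is the cross-price elasticity.
ε = -1.03. Negative, so artificial sweetener and sugar are complements.

-1.03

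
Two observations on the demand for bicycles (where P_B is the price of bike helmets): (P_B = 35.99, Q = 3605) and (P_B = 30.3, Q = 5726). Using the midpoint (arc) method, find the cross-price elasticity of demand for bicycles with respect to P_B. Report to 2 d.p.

ΔQ_A = 5726 − 3605 = 2121; ΔP_B = 30.3 − 35.99 = -5.69.
Midpoints: Q̄_A = 4665.5, P̄_B = 33.15.
ε = (ΔQ_A/Q̄_A)/(ΔP_B/P̄_B) = (2121/4665.5)/(-5.69/33.15) ≈ -2.65.

-2.65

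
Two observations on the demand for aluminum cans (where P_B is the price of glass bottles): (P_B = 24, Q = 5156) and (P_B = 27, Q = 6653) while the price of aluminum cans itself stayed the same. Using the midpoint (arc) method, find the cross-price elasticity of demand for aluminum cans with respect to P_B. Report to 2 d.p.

ΔQ_A = 6653 − 5156 = 1497; ΔP_B = 27 − 24 = 3.
Midpoints: Q̄_A = 5904.5, P̄_B = 25.50.
ε = (ΔQ_A/Q̄_A)/(ΔP_B/P̄_B) = (1497/5904.5)/(3/25.50) ≈ 2.16.
ε > 0: aluminum cans and glass bottles are substitutes.

2.16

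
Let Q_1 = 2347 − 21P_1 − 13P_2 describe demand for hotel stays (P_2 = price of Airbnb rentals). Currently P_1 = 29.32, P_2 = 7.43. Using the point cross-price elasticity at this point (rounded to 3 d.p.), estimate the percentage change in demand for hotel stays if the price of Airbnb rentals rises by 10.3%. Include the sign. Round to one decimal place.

-0.6%

At P_1 = 29.32, P_2 = 7.43: Q_1 = 1634.69.
∂Q_1/∂P_2 = -13.
ε = (∂Q_1/∂P_2)(P_2/Q_1) = -13.0000 × 7.43/1634.69 ≈ -0.059.
%ΔQ_1 ≈ ε × %ΔP_2 = -0.059 × (10.3%) = -0.6%.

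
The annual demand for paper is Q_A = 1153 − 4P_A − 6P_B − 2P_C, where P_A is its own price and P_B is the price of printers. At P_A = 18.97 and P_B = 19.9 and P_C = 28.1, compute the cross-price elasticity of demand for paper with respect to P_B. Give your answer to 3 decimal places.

-0.132

At P_A = 18.97 and P_B = 19.9 and P_C = 28.1: Q_A = 901.52.
∂Q_A/∂P_B = -6.
ε = (∂Q_A/∂P_B)(P_B/Q_A) = -6 × (19.9/901.52) ≈ -0.132.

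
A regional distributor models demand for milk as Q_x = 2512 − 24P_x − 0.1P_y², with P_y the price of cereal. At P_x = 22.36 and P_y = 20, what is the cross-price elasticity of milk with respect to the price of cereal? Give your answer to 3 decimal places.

-0.041

At P_x = 22.36 and P_y = 20: Q_x = 1935.36.
∂Q_x/∂P_y = -0.2P_y = -0.2(20) = -4.0000.
ε = (∂Q_x/∂P_y)(P_y/Q_x) = -4.0000 × (20/1935.36) ≈ -0.041.
ε < 0: complements.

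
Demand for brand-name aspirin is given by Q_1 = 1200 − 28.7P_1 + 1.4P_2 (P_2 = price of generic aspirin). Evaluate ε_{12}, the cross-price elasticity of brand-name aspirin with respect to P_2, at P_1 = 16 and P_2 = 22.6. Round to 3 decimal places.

At P_1 = 16 and P_2 = 22.6: Q_1 = 772.44.
∂Q_1/∂P_2 = 1.4.
ε = (∂Q_1/∂P_2)(P_2/Q_1) = 1.4 × (22.6/772.44) ≈ 0.041.

0.041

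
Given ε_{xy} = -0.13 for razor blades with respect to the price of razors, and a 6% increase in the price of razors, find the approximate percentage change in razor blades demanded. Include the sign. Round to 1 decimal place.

%ΔQ ≈ ε × %ΔP of razors = -0.13 × (6%) = -0.8%.
Demand for razor blades falls by about 0.8%.

-0.8%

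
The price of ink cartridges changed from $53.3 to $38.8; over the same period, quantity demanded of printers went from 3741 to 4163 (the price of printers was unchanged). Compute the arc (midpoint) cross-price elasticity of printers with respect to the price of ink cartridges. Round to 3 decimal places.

-0.339

ΔQ_A = 4163 − 3741 = 422; ΔP_B = 38.8 − 53.3 = -14.5.
Midpoints: Q̄_A = 3952.0, P̄_B = 46.05.
ε = (ΔQ_A/Q̄_A)/(ΔP_B/P̄_B) = (422/3952.0)/(-14.5/46.05) ≈ -0.339.
ε < 0: printers and ink cartridges are complements.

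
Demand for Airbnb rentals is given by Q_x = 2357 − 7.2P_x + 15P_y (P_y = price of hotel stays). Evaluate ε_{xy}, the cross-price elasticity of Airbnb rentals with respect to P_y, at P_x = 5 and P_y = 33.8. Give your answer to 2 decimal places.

At P_x = 5 and P_y = 33.8: Q_x = 2828.
∂Q_x/∂P_y = 15.
ε = (∂Q_x/∂P_y)(P_y/Q_x) = 15 × (33.8/2828) ≈ 0.18.
Since ε > 0, Airbnb rentals and hotel stays are substitutes.

0.18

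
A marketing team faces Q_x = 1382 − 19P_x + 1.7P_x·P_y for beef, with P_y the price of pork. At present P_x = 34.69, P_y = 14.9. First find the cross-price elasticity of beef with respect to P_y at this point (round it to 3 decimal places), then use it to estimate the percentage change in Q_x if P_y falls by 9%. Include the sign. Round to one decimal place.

At P_x = 34.69, P_y = 14.9: Q_x = 1601.588.
∂Q_x/∂P_y = 1.7P_x = 58.9730.
ε = (∂Q_x/∂P_y)(P_y/Q_x) = 58.9730 × 14.9/1601.588 ≈ 0.549.
%ΔQ_x ≈ ε × %ΔP_y = 0.549 × (-9%) = -4.9%.

-4.9%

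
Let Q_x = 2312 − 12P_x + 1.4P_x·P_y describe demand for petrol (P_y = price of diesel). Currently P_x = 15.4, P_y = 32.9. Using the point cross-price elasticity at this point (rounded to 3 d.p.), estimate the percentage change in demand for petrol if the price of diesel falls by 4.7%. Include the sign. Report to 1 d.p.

At P_x = 15.4, P_y = 32.9: Q_x = 2836.524.
∂Q_x/∂P_y = 1.4P_x = 21.5600.
ε = (∂Q_x/∂P_y)(P_y/Q_x) = 21.5600 × 32.9/2836.524 ≈ 0.250.
%ΔQ_x ≈ ε × %ΔP_y = 0.250 × (-4.7%) = -1.2%.

-1.2%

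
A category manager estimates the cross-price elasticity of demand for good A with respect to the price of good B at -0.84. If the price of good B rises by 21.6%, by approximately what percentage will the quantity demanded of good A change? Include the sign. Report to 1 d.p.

%ΔQ ≈ ε × %ΔP of good B = -0.84 × (21.6%) = -18.1%.

-18.1%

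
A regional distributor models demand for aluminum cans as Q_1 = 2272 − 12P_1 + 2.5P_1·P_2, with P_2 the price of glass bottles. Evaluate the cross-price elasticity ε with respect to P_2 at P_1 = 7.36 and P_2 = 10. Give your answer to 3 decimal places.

0.078

At P_1 = 7.36 and P_2 = 10: Q_1 = 2367.68.
∂Q_1/∂P_2 = 2.5P_1 = 2.5(7.36) = 18.4000.
ε = (∂Q_1/∂P_2)(P_2/Q_1) = 18.4000 × (10/2367.68) ≈ 0.078.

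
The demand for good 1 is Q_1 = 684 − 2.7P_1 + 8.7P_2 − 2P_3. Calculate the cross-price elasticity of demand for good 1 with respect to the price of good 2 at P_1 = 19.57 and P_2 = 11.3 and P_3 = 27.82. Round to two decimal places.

At P_1 = 19.57 and P_2 = 11.3 and P_3 = 27.82: Q_1 = 673.831.
∂Q_1/∂P_2 = 8.7.
ε = (∂Q_1/∂P_2)(P_2/Q_1) = 8.7 × (11.3/673.831) ≈ 0.15.
Since ε > 0, good 1 and good 2 are substitutes.

0.15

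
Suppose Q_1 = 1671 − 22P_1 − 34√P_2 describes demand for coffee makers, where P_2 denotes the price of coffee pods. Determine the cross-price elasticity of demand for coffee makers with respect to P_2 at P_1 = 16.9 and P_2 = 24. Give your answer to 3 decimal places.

At P_1 = 16.9 and P_2 = 24: Q_1 = 1132.635.
∂Q_1/∂P_2 = -34/(2√P_2) = -34/(2√24) = -3.4701.
ε = (∂Q_1/∂P_2)(P_2/Q_1) = -3.4701 × (24/1132.635) ≈ -0.074.
ε < 0: complements.

-0.074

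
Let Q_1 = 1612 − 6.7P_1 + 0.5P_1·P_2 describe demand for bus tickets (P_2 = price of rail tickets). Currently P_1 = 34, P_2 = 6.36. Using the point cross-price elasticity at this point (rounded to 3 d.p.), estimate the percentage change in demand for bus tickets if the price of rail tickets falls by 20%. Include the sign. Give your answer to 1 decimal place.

At P_1 = 34, P_2 = 6.36: Q_1 = 1492.32.
∂Q_1/∂P_2 = 0.5P_1 = 17.0000.
ε = (∂Q_1/∂P_2)(P_2/Q_1) = 17.0000 × 6.36/1492.32 ≈ 0.072.
%ΔQ_1 ≈ ε × %ΔP_2 = 0.072 × (-20%) = -1.4%.

-1.4%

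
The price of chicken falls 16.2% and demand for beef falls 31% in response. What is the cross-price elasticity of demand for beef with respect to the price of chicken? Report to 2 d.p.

1.91

ε = (%ΔQ of beef) / (%ΔP of chicken) = (-31%) / (-16.2%) ≈ 1.91.
Positive cross-price elasticity: substitutes.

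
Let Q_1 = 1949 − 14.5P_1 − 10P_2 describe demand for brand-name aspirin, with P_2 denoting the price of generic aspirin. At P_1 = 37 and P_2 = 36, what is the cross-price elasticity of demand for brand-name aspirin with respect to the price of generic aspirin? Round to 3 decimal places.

At P_1 = 37 and P_2 = 36: Q_1 = 1052.5.
∂Q_1/∂P_2 = -10.
ε = (∂Q_1/∂P_2)(P_2/Q_1) = -10 × (36/1052.5) ≈ -0.342.
Since ε < 0, brand-name aspirin and generic aspirin are complements.

-0.342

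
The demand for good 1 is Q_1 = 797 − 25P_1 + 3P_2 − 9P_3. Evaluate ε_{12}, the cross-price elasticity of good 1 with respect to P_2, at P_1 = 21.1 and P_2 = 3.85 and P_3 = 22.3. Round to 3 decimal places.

At P_1 = 21.1 and P_2 = 3.85 and P_3 = 22.3: Q_1 = 80.35.
∂Q_1/∂P_2 = 3.
ε = (∂Q_1/∂P_2)(P_2/Q_1) = 3 × (3.85/80.35) ≈ 0.144.

0.144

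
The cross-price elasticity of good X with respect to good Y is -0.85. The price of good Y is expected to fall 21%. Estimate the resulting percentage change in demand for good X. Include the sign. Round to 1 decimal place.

17.9%

%ΔQ ≈ ε × %ΔP of good Y = -0.85 × (-21%) = 17.9%.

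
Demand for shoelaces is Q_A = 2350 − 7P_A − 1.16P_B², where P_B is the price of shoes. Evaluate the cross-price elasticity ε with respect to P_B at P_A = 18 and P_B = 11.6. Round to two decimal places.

-0.15

At P_A = 18 and P_B = 11.6: Q_A = 2067.910.
∂Q_A/∂P_B = -2.32P_B = -2.32(11.6) = -26.9120.
ε = (∂Q_A/∂P_B)(P_B/Q_A) = -26.9120 × (11.6/2067.910) ≈ -0.15.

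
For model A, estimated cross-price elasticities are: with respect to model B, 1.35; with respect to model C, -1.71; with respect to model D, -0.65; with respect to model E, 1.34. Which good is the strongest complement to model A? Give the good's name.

model C

Complements have ε < 0. The most negative value is -1.71 (model C).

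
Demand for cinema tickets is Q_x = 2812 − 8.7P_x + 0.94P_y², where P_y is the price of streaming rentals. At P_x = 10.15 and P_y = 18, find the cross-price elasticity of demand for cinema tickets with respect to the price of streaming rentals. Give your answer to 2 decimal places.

At P_x = 10.15 and P_y = 18: Q_x = 3028.255.
∂Q_x/∂P_y = 1.88P_y = 1.88(18) = 33.8400.
ε = (∂Q_x/∂P_y)(P_y/Q_x) = 33.8400 × (18/3028.255) ≈ 0.20.

0.20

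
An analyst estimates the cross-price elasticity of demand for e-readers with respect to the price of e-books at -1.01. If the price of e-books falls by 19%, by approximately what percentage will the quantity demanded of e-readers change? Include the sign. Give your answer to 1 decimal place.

19.2%

%ΔQ ≈ ε × %ΔP of e-books = -1.01 × (-19%) = 19.2%.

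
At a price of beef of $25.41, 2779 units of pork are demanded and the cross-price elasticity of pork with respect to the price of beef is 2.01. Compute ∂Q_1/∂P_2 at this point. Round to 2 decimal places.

ε = (∂Q_1/∂P_2)·(P_2/Q_1) ⇒ ∂Q_1/∂P_2 = ε·Q_1/P_2 = 2.01 × 2779/25.41 ≈ 219.83.

219.83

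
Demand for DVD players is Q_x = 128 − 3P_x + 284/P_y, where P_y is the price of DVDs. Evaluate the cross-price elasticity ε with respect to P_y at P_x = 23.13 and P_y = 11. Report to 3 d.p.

At P_x = 23.13 and P_y = 11: Q_x = 84.428.
∂Q_x/∂P_y = −284/P_y² = -2.3471.
ε = (∂Q_x/∂P_y)(P_y/Q_x) = -2.3471 × (11/84.428) ≈ -0.306.
ε < 0: complements.

-0.306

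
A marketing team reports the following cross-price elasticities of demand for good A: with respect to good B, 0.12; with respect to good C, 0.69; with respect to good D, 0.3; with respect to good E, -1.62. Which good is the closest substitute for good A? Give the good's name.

Substitutes have ε > 0. Among the positive values, 0.69 (good C) is largest.

good C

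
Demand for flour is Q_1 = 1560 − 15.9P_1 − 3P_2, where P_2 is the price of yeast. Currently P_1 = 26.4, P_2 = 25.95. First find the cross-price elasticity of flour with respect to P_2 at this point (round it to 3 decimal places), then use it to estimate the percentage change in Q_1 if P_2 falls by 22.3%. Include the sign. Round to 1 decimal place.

1.6%

At P_1 = 26.4, P_2 = 25.95: Q_1 = 1062.39.
∂Q_1/∂P_2 = -3.
ε = (∂Q_1/∂P_2)(P_2/Q_1) = -3.0000 × 25.95/1062.39 ≈ -0.073.
%ΔQ_1 ≈ ε × %ΔP_2 = -0.073 × (-22.3%) = 1.6%.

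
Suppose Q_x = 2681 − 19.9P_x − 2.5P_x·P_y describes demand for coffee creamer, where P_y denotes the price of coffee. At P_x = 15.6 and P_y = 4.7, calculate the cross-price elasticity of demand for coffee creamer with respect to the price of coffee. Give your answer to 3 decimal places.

-0.084

At P_x = 15.6 and P_y = 4.7: Q_x = 2187.26.
∂Q_x/∂P_y = -2.5P_x = -2.5(15.6) = -39.0000.
ε = (∂Q_x/∂P_y)(P_y/Q_x) = -39.0000 × (4.7/2187.26) ≈ -0.084.
ε < 0: complements.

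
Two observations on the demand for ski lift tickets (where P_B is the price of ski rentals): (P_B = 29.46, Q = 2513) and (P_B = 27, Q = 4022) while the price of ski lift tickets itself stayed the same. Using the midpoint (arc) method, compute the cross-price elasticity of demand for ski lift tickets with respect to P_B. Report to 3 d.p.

ΔQ_A = 4022 − 2513 = 1509; ΔP_B = 27 − 29.46 = -2.46.
Midpoints: Q̄_A = 3267.5, P̄_B = 28.23.
ε = (ΔQ_A/Q̄_A)/(ΔP_B/P̄_B) = (1509/3267.5)/(-2.46/28.23) ≈ -5.300.
ε < 0: ski lift tickets and ski rentals are complements.

-5.300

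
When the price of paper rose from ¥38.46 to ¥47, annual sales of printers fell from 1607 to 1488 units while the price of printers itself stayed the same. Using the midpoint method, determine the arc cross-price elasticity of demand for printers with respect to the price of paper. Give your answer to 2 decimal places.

ΔQ_A = 1488 − 1607 = -119; ΔP_B = 47 − 38.46 = 8.54.
Midpoints: Q̄_A = 1547.5, P̄_B = 42.73.
ε = (ΔQ_A/Q̄_A)/(ΔP_B/P̄_B) = (-119/1547.5)/(8.54/42.73) ≈ -0.38.
ε < 0: printers and paper are complements.

-0.38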